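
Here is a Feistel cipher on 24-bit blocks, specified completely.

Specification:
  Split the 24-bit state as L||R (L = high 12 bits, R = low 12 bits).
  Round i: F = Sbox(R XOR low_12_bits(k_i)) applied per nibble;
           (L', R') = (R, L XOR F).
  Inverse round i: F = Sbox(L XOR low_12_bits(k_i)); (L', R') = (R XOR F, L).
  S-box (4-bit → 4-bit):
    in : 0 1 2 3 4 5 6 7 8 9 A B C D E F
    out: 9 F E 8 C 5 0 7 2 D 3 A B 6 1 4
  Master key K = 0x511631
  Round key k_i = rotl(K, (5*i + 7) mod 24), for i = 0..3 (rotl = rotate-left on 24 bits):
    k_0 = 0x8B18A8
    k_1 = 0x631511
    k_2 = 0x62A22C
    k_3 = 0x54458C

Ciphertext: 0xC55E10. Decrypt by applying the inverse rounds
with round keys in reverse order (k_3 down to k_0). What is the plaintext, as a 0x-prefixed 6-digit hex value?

s_0 = ciphertext = 0xC55E10
s_1 = InvRound(s_0, k_3) = 0x37DC55
s_2 = InvRound(s_1, k_2) = 0x30A37D
s_3 = InvRound(s_2, k_1) = 0x38730A
s_4 = InvRound(s_3, k_0) = 0x9EE387

0x9EE387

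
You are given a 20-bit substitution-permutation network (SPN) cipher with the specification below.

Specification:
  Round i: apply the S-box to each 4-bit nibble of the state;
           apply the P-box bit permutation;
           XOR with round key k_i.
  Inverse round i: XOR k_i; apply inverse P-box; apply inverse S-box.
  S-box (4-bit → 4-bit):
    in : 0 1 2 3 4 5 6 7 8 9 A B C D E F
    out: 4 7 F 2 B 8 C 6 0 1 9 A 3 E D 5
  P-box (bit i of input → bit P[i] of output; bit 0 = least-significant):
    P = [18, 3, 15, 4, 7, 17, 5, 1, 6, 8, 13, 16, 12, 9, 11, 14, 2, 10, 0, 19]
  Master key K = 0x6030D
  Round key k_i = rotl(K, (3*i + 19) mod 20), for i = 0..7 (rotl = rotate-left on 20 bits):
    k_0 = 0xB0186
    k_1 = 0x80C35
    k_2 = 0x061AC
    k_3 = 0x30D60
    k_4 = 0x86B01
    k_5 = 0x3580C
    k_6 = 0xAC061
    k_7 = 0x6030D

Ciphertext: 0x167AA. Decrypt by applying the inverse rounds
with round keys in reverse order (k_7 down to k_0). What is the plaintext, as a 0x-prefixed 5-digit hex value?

s_0 = ciphertext = 0x167AA
s_1 = InvRound(s_0, k_7) = 0x15629
s_2 = InvRound(s_1, k_6) = 0xBCA37
s_3 = InvRound(s_2, k_5) = 0x6C86D
s_4 = InvRound(s_3, k_4) = 0xA3171
s_5 = InvRound(s_4, k_3) = 0xDF685
s_6 = InvRound(s_5, k_2) = 0xDCB01
s_7 = InvRound(s_6, k_1) = 0xCBB0E
s_8 = InvRound(s_7, k_0) = 0x816C1

0x816C1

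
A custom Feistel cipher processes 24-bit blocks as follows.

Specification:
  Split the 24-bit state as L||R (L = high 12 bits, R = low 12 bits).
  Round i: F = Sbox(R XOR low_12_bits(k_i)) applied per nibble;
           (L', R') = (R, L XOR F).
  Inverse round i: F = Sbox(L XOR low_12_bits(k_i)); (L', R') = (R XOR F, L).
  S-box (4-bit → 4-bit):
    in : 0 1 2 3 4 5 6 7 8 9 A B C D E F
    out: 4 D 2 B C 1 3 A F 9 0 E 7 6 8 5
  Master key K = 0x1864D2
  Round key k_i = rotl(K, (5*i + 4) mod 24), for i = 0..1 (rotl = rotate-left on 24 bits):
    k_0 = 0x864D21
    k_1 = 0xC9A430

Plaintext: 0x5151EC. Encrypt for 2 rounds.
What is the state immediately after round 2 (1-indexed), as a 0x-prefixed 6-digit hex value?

0x2632F7

s_0 = plaintext = 0x5151EC
s_1 = Round(s_0, k_0) = 0x1EC263
s_2 = Round(s_1, k_1) = 0x2632F7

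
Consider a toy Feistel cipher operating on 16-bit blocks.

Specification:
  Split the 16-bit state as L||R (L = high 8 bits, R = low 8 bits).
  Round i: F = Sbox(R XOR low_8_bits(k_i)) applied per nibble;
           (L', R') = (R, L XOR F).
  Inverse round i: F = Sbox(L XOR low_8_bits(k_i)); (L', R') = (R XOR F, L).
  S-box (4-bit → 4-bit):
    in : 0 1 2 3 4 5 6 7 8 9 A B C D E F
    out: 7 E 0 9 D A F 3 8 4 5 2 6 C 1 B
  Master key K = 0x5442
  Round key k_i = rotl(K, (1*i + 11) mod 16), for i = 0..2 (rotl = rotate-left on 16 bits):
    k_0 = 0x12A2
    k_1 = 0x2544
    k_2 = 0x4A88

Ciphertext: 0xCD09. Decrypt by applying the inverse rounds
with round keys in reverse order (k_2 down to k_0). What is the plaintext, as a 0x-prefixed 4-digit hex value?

0xD58E

s_0 = ciphertext = 0xCD09
s_1 = InvRound(s_0, k_2) = 0xD3CD
s_2 = InvRound(s_1, k_1) = 0x8ED3
s_3 = InvRound(s_2, k_0) = 0xD58E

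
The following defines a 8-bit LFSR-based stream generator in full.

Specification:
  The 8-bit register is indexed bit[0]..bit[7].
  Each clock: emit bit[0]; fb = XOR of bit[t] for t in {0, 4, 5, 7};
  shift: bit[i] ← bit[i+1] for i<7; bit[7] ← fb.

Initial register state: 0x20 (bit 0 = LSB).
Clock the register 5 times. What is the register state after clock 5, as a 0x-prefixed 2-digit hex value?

reg_0 = 0x20
clock 1: out=0, reg = 0x90
clock 2: out=0, reg = 0x48
clock 3: out=0, reg = 0x24
clock 4: out=0, reg = 0x92
clock 5: out=0, reg = 0x49

0x49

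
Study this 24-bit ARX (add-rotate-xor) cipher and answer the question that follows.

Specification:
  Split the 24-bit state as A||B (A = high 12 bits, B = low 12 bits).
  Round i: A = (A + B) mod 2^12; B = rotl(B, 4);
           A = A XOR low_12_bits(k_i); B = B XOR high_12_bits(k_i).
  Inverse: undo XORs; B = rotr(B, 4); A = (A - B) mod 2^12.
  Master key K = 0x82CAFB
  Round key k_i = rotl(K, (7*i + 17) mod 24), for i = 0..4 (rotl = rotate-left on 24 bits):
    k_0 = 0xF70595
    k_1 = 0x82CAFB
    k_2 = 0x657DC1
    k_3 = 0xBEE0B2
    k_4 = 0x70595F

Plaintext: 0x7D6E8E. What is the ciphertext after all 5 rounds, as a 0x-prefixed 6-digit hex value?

s_0 = plaintext = 0x7D6E8E
s_1 = Round(s_0, k_0) = 0x3F179E
s_2 = Round(s_1, k_1) = 0x1741CB
s_3 = Round(s_2, k_2) = 0xEFEAE6
s_4 = Round(s_3, k_3) = 0x956584
s_5 = Round(s_4, k_4) = 0x785F40

0x785F40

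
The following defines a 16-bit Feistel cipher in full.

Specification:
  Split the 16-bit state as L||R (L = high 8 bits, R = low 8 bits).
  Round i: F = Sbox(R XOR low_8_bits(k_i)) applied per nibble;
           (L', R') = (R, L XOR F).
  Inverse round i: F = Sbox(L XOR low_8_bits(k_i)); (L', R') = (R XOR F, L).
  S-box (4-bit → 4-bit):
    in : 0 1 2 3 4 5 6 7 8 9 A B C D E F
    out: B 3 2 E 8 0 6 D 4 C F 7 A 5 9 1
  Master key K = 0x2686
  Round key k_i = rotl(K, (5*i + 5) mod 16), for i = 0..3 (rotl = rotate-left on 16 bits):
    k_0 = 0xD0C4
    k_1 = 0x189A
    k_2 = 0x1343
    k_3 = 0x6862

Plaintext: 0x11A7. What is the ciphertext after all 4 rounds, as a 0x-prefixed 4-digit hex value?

0xA797

s_0 = plaintext = 0x11A7
s_1 = Round(s_0, k_0) = 0xA77F
s_2 = Round(s_1, k_1) = 0x7F37
s_3 = Round(s_2, k_2) = 0x37A7
s_4 = Round(s_3, k_3) = 0xA797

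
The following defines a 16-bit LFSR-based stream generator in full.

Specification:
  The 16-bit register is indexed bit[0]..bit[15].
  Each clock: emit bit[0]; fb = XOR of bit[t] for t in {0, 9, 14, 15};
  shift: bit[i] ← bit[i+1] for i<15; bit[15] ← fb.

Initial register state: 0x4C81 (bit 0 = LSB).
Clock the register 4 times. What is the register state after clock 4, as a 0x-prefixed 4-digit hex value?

reg_0 = 0x4C81
clock 1: out=1, reg = 0x2640
clock 2: out=0, reg = 0x9320
clock 3: out=0, reg = 0x4990
clock 4: out=0, reg = 0xA4C8

0xA4C8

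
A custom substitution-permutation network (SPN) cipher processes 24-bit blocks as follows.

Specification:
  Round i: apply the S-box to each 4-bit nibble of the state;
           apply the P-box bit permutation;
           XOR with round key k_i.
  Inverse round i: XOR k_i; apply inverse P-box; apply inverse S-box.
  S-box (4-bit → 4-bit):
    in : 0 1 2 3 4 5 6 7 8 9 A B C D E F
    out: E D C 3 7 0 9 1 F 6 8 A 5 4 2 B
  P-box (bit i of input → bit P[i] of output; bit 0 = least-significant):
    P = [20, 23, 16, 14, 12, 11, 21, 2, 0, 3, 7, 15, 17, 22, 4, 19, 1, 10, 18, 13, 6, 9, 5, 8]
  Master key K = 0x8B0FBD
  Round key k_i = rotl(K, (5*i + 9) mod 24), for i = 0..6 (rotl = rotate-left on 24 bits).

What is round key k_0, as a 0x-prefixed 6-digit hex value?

K = 0x8B0FBD
k_0 = rotl(K, (5*0+9) mod 24) = rotl(K, 9) = 0x1F7B16

0x1F7B16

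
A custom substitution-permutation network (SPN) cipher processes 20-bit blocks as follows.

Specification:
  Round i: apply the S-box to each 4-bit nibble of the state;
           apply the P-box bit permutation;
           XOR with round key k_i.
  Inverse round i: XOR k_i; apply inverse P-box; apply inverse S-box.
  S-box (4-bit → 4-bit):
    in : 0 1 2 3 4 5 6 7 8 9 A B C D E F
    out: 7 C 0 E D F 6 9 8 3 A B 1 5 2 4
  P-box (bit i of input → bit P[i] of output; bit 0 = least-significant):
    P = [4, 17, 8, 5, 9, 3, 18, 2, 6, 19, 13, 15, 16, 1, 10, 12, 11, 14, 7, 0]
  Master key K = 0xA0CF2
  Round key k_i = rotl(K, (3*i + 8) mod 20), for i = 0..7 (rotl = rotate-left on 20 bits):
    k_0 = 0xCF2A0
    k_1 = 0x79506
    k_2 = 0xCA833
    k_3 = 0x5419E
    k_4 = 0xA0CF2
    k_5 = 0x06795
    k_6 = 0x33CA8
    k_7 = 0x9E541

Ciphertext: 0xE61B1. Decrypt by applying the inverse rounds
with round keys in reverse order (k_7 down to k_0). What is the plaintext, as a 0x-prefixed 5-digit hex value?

0x280D1

s_0 = ciphertext = 0xE61B1
s_1 = InvRound(s_0, k_7) = 0xFD7FB
s_2 = InvRound(s_1, k_6) = 0xBE5DD
s_3 = InvRound(s_2, k_5) = 0x2CB9E
s_4 = InvRound(s_3, k_4) = 0xEFBB1
s_5 = InvRound(s_4, k_3) = 0x7B3BA
s_6 = InvRound(s_5, k_2) = 0x47E96
s_7 = InvRound(s_6, k_1) = 0x0C1C0
s_8 = InvRound(s_7, k_0) = 0x280D1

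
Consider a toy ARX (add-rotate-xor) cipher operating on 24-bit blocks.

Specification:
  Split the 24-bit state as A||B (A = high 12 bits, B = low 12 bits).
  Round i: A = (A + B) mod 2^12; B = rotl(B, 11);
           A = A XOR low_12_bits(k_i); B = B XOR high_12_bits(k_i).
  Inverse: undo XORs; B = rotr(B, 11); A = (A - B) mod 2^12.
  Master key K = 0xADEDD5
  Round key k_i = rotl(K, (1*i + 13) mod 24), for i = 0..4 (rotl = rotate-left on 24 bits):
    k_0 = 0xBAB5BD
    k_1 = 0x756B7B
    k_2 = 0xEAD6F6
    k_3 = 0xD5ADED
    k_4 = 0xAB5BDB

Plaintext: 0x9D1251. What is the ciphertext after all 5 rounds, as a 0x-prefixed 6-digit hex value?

0xD91471

s_0 = plaintext = 0x9D1251
s_1 = Round(s_0, k_0) = 0x99F283
s_2 = Round(s_1, k_1) = 0x759E17
s_3 = Round(s_2, k_2) = 0x3861A6
s_4 = Round(s_3, k_3) = 0x8C1D89
s_5 = Round(s_4, k_4) = 0xD91471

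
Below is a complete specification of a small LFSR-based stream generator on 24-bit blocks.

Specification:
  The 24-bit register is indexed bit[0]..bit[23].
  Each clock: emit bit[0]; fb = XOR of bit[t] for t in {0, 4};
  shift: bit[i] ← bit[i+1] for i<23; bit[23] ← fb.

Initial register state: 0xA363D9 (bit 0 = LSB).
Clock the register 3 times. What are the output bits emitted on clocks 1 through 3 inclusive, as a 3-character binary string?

reg_0 = 0xA363D9
clock 1: out=1, reg = 0x51B1EC
clock 2: out=0, reg = 0x28D8F6
clock 3: out=0, reg = 0x946C7B

100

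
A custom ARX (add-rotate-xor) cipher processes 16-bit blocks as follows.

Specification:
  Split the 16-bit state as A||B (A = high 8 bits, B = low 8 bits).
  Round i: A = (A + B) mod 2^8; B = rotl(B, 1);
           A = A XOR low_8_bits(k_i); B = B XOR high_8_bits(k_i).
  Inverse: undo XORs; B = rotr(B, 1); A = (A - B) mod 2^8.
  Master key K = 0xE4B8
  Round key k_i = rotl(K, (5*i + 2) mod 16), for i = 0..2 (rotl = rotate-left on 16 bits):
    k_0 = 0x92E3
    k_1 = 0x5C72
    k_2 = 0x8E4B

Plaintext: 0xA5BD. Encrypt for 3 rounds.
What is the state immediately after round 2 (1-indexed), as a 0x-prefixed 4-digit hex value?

s_0 = plaintext = 0xA5BD
s_1 = Round(s_0, k_0) = 0x81E9
s_2 = Round(s_1, k_1) = 0x188F
s_3 = Round(s_2, k_2) = 0xEC91

0x188F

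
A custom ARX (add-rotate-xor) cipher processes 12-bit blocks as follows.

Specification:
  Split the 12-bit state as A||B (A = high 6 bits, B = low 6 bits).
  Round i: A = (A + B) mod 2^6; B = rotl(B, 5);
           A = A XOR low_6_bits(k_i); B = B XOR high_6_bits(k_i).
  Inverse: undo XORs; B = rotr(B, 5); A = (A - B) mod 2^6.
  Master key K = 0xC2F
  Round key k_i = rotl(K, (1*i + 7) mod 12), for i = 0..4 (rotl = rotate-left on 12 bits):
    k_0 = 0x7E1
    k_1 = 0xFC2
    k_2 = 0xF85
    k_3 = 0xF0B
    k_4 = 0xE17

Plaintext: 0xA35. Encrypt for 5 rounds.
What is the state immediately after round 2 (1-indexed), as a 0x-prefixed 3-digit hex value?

s_0 = plaintext = 0xA35
s_1 = Round(s_0, k_0) = 0xF25
s_2 = Round(s_1, k_1) = 0x8CD
s_3 = Round(s_2, k_2) = 0xD58
s_4 = Round(s_3, k_3) = 0x1B0
s_5 = Round(s_4, k_4) = 0x860

0x8CD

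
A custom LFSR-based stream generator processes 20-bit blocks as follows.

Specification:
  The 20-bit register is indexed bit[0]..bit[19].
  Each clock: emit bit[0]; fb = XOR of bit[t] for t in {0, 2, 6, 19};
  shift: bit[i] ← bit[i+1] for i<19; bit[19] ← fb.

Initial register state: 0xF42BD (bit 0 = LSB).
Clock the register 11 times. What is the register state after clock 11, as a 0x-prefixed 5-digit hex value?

reg_0 = 0xF42BD
clock 1: out=1, reg = 0xFA15E
clock 2: out=0, reg = 0xFD0AF
clock 3: out=1, reg = 0xFE857
clock 4: out=1, reg = 0x7F42B
clock 5: out=1, reg = 0xBFA15
clock 6: out=1, reg = 0xDFD0A
clock 7: out=0, reg = 0xEFE85
clock 8: out=1, reg = 0xF7F42
clock 9: out=0, reg = 0x7BFA1
clock 10: out=1, reg = 0xBDFD0
clock 11: out=0, reg = 0x5EFE8

0x5EFE8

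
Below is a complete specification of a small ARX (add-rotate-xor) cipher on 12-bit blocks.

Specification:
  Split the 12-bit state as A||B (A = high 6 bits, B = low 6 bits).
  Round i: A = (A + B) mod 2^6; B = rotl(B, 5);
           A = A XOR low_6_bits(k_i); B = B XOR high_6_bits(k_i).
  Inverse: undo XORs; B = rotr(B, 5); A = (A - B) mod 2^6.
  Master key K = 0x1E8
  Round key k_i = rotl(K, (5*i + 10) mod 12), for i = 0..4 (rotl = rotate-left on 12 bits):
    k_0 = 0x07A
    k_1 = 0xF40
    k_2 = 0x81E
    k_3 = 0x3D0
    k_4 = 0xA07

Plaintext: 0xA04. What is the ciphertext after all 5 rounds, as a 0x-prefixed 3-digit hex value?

0x9A4

s_0 = plaintext = 0xA04
s_1 = Round(s_0, k_0) = 0x583
s_2 = Round(s_1, k_1) = 0x65C
s_3 = Round(s_2, k_2) = 0xAEE
s_4 = Round(s_3, k_3) = 0x258
s_5 = Round(s_4, k_4) = 0x9A4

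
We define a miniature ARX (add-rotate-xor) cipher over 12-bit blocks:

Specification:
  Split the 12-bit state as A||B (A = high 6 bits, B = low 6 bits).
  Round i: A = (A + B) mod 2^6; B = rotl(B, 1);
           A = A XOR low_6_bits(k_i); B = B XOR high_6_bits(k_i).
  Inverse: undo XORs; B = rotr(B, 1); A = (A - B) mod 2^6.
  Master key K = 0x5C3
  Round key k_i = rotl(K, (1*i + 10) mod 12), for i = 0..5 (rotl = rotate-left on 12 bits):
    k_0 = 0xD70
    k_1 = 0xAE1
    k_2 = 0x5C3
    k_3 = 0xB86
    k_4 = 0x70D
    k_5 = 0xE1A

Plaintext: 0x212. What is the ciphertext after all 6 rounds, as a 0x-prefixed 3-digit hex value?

s_0 = plaintext = 0x212
s_1 = Round(s_0, k_0) = 0xA91
s_2 = Round(s_1, k_1) = 0x689
s_3 = Round(s_2, k_2) = 0x805
s_4 = Round(s_3, k_3) = 0x8E4
s_5 = Round(s_4, k_4) = 0x295
s_6 = Round(s_5, k_5) = 0x152

0x152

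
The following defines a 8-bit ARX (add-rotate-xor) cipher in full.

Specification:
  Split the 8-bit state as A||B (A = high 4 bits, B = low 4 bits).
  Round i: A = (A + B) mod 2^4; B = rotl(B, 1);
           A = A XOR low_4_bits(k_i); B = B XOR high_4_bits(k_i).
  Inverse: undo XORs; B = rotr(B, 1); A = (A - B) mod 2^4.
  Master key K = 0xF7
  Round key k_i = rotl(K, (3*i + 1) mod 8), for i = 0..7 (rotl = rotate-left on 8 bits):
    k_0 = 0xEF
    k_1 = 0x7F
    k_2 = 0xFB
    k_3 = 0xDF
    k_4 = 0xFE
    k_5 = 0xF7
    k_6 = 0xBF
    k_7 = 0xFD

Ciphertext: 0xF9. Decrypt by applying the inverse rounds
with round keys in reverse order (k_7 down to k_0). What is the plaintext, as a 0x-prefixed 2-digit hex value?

s_0 = ciphertext = 0xF9
s_1 = InvRound(s_0, k_7) = 0xF3
s_2 = InvRound(s_1, k_6) = 0xC4
s_3 = InvRound(s_2, k_5) = 0xED
s_4 = InvRound(s_3, k_4) = 0xF1
s_5 = InvRound(s_4, k_3) = 0xA6
s_6 = InvRound(s_5, k_2) = 0x5C
s_7 = InvRound(s_6, k_1) = 0xDD
s_8 = InvRound(s_7, k_0) = 0x99

0x99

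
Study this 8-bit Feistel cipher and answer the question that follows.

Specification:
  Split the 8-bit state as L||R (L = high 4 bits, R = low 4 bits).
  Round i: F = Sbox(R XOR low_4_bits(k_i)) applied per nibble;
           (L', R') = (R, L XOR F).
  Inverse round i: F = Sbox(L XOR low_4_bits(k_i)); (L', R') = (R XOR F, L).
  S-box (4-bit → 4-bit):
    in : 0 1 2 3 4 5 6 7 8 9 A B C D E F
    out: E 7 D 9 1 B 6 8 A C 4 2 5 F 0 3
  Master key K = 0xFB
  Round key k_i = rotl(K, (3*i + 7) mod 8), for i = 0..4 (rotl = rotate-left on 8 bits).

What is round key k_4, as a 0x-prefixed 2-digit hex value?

K = 0xFB
k_0 = rotl(K, (3*0+7) mod 8) = rotl(K, 7) = 0xFD
k_1 = rotl(K, (3*1+7) mod 8) = rotl(K, 2) = 0xEF
k_2 = rotl(K, (3*2+7) mod 8) = rotl(K, 5) = 0x7F
k_3 = rotl(K, (3*3+7) mod 8) = rotl(K, 0) = 0xFB
k_4 = rotl(K, (3*4+7) mod 8) = rotl(K, 3) = 0xDF

0xDF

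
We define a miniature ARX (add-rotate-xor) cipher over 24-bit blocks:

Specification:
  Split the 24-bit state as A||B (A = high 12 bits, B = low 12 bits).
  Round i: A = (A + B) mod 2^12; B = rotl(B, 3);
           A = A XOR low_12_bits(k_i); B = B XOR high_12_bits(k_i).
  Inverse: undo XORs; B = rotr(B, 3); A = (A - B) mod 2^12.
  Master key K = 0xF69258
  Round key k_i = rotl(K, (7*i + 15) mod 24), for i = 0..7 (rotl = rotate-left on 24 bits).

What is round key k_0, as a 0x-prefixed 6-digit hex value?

0x2C7B49

K = 0xF69258
k_0 = rotl(K, (7*0+15) mod 24) = rotl(K, 15) = 0x2C7B49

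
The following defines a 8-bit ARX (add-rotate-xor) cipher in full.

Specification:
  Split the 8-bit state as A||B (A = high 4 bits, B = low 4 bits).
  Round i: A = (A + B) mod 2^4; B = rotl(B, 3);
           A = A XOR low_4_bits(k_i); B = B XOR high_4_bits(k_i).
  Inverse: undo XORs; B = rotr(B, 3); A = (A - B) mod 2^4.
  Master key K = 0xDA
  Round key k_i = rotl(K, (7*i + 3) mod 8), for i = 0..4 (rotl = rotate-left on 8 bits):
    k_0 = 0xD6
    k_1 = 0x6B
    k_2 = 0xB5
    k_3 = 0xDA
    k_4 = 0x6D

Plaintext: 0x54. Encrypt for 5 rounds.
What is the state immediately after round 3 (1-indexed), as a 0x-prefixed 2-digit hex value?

s_0 = plaintext = 0x54
s_1 = Round(s_0, k_0) = 0xFF
s_2 = Round(s_1, k_1) = 0x59
s_3 = Round(s_2, k_2) = 0xB7
s_4 = Round(s_3, k_3) = 0x86
s_5 = Round(s_4, k_4) = 0x35

0xB7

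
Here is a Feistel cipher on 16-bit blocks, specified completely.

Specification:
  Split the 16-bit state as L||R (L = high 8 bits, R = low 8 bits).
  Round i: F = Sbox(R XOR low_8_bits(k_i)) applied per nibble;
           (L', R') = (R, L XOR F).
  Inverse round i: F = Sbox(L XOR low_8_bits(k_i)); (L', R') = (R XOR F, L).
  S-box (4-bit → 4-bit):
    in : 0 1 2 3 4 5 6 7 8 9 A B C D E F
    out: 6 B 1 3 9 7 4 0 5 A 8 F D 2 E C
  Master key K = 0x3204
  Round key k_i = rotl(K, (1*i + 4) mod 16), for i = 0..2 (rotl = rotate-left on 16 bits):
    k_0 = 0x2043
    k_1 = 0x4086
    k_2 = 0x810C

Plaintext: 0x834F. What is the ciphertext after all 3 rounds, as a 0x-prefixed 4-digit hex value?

0x0A8A

s_0 = plaintext = 0x834F
s_1 = Round(s_0, k_0) = 0x4FEE
s_2 = Round(s_1, k_1) = 0xEE0A
s_3 = Round(s_2, k_2) = 0x0A8A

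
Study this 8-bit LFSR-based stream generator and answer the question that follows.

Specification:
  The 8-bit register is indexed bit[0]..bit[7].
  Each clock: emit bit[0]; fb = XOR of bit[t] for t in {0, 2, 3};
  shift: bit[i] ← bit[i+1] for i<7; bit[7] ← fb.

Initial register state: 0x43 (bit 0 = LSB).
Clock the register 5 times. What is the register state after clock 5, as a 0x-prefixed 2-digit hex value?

reg_0 = 0x43
clock 1: out=1, reg = 0xA1
clock 2: out=1, reg = 0xD0
clock 3: out=0, reg = 0x68
clock 4: out=0, reg = 0xB4
clock 5: out=0, reg = 0xDA

0xDA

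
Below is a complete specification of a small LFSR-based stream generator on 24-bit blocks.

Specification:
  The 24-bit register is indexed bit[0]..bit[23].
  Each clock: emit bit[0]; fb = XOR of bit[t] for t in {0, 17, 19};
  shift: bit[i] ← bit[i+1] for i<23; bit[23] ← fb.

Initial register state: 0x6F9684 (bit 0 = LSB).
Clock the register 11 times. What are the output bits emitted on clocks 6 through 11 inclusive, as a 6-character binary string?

001011

reg_0 = 0x6F9684
clock 1: out=0, reg = 0x37CB42
clock 2: out=0, reg = 0x9BE5A1
clock 3: out=1, reg = 0xCDF2D0
clock 4: out=0, reg = 0xE6F968
clock 5: out=0, reg = 0xF37CB4
clock 6: out=0, reg = 0xF9BE5A
clock 7: out=0, reg = 0xFCDF2D
clock 8: out=1, reg = 0x7E6F96
clock 9: out=0, reg = 0x3F37CB
clock 10: out=1, reg = 0x9F9BE5
clock 11: out=1, reg = 0xCFCDF2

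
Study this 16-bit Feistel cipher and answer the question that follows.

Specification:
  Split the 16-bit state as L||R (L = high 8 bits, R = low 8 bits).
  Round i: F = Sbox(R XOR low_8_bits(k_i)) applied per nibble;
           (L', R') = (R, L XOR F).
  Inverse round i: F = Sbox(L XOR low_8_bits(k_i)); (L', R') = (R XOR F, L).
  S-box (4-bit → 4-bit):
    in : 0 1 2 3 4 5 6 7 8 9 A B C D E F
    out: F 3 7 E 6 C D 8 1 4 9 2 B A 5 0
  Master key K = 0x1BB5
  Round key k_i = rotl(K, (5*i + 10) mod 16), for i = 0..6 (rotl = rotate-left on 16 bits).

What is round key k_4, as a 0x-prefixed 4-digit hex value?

K = 0x1BB5
k_0 = rotl(K, (5*0+10) mod 16) = rotl(K, 10) = 0xD46E
k_1 = rotl(K, (5*1+10) mod 16) = rotl(K, 15) = 0x8DDA
k_2 = rotl(K, (5*2+10) mod 16) = rotl(K, 4) = 0xBB51
k_3 = rotl(K, (5*3+10) mod 16) = rotl(K, 9) = 0x6A37
k_4 = rotl(K, (5*4+10) mod 16) = rotl(K, 14) = 0x46ED

0x46ED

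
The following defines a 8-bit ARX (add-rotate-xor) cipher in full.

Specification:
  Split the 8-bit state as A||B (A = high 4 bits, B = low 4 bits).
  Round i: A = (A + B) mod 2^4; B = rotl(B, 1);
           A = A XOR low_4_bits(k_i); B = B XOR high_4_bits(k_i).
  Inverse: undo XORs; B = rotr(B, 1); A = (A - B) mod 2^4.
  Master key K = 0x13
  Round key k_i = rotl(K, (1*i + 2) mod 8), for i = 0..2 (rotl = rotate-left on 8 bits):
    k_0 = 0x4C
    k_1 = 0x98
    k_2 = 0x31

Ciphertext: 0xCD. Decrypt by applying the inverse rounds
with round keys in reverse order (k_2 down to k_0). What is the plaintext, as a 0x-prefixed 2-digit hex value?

s_0 = ciphertext = 0xCD
s_1 = InvRound(s_0, k_2) = 0x67
s_2 = InvRound(s_1, k_1) = 0x77
s_3 = InvRound(s_2, k_0) = 0x29

0x29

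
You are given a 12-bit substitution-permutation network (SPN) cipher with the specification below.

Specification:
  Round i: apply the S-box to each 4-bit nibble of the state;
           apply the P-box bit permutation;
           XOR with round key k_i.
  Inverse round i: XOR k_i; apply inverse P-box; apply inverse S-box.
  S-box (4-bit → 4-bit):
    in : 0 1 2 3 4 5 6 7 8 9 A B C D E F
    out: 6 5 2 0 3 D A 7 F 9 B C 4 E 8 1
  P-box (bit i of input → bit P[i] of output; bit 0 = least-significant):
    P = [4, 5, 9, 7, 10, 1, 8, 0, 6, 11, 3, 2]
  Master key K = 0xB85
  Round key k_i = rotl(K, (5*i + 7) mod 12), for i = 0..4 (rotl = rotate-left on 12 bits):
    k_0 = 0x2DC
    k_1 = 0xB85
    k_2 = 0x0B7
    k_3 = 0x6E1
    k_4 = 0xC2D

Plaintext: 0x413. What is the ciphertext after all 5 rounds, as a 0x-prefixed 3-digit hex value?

s_0 = plaintext = 0x413
s_1 = Round(s_0, k_0) = 0xF9C
s_2 = Round(s_1, k_1) = 0xDC4
s_3 = Round(s_2, k_2) = 0x98B
s_4 = Round(s_3, k_3) = 0x126
s_5 = Round(s_4, k_4) = 0xCC7

0xCC7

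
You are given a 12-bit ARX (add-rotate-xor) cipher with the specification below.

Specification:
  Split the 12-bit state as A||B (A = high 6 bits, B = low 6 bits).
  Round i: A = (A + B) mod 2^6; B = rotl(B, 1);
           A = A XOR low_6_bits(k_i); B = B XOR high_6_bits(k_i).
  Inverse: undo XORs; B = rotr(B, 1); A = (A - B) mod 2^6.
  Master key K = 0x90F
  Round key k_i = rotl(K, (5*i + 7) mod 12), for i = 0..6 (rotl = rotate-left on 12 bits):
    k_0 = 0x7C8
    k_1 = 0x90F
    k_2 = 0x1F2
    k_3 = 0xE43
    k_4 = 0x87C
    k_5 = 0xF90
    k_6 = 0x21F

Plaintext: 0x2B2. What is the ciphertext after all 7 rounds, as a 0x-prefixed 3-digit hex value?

0xC65

s_0 = plaintext = 0x2B2
s_1 = Round(s_0, k_0) = 0xD3A
s_2 = Round(s_1, k_1) = 0x851
s_3 = Round(s_2, k_2) = 0x025
s_4 = Round(s_3, k_3) = 0x9B2
s_5 = Round(s_4, k_4) = 0x904
s_6 = Round(s_5, k_5) = 0xE36
s_7 = Round(s_6, k_6) = 0xC65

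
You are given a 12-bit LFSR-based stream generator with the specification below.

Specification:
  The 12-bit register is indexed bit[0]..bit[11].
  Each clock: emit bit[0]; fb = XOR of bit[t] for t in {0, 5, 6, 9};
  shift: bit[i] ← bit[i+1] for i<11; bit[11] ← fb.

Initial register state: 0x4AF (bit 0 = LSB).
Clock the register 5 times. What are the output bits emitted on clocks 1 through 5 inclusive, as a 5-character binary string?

reg_0 = 0x4AF
clock 1: out=1, reg = 0x257
clock 2: out=1, reg = 0x92B
clock 3: out=1, reg = 0x495
clock 4: out=1, reg = 0xA4A
clock 5: out=0, reg = 0x525

11110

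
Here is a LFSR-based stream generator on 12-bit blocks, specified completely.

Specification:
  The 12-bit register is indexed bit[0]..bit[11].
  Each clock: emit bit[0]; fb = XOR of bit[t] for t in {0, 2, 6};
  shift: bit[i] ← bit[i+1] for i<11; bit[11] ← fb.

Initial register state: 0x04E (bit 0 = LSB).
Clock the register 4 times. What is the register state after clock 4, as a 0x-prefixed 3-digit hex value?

0xC04

reg_0 = 0x04E
clock 1: out=0, reg = 0x027
clock 2: out=1, reg = 0x013
clock 3: out=1, reg = 0x809
clock 4: out=1, reg = 0xC04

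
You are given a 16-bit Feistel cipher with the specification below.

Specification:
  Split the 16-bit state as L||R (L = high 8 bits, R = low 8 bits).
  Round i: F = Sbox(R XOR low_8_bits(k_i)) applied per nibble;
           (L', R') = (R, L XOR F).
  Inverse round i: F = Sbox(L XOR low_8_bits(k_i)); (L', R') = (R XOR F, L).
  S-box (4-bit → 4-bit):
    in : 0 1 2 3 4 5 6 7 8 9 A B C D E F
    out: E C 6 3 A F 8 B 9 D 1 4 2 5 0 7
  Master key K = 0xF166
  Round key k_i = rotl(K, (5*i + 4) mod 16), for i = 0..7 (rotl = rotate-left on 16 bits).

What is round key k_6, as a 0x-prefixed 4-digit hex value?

0xC59B

K = 0xF166
k_0 = rotl(K, (5*0+4) mod 16) = rotl(K, 4) = 0x166F
k_1 = rotl(K, (5*1+4) mod 16) = rotl(K, 9) = 0xCDE2
k_2 = rotl(K, (5*2+4) mod 16) = rotl(K, 14) = 0xBC59
k_3 = rotl(K, (5*3+4) mod 16) = rotl(K, 3) = 0x8B37
k_4 = rotl(K, (5*4+4) mod 16) = rotl(K, 8) = 0x66F1
k_5 = rotl(K, (5*5+4) mod 16) = rotl(K, 13) = 0xDE2C
k_6 = rotl(K, (5*6+4) mod 16) = rotl(K, 2) = 0xC59B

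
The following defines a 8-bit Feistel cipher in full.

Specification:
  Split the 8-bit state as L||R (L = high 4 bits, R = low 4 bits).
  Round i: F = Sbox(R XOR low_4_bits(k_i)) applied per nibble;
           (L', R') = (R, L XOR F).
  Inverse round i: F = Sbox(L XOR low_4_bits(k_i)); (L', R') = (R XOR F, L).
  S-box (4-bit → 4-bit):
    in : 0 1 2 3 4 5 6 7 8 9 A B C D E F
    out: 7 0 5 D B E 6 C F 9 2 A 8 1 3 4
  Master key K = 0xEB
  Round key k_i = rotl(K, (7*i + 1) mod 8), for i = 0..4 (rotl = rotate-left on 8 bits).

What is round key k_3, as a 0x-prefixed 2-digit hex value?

0xFA

K = 0xEB
k_0 = rotl(K, (7*0+1) mod 8) = rotl(K, 1) = 0xD7
k_1 = rotl(K, (7*1+1) mod 8) = rotl(K, 0) = 0xEB
k_2 = rotl(K, (7*2+1) mod 8) = rotl(K, 7) = 0xF5
k_3 = rotl(K, (7*3+1) mod 8) = rotl(K, 6) = 0xFA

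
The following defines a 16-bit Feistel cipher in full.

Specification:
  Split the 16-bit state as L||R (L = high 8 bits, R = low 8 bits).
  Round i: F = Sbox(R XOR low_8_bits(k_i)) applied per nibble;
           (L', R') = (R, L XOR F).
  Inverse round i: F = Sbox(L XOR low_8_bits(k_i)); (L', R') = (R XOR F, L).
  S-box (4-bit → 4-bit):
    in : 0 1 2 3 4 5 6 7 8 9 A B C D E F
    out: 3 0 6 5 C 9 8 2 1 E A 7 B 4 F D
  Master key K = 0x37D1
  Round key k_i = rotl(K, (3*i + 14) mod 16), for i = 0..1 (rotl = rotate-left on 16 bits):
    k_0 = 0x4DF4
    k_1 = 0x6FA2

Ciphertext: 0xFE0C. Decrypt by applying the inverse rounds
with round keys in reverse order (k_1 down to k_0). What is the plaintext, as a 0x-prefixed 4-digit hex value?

s_0 = ciphertext = 0xFE0C
s_1 = InvRound(s_0, k_1) = 0x97FE
s_2 = InvRound(s_1, k_0) = 0x7B97

0x7B97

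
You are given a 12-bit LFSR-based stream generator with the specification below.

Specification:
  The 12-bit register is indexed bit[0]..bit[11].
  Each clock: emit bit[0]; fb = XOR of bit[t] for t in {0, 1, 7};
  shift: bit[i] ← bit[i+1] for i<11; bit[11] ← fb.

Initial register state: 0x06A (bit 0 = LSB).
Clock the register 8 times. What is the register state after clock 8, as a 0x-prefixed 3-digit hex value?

0xBF0

reg_0 = 0x06A
clock 1: out=0, reg = 0x835
clock 2: out=1, reg = 0xC1A
clock 3: out=0, reg = 0xE0D
clock 4: out=1, reg = 0xF06
clock 5: out=0, reg = 0xF83
clock 6: out=1, reg = 0xFC1
clock 7: out=1, reg = 0x7E0
clock 8: out=0, reg = 0xBF0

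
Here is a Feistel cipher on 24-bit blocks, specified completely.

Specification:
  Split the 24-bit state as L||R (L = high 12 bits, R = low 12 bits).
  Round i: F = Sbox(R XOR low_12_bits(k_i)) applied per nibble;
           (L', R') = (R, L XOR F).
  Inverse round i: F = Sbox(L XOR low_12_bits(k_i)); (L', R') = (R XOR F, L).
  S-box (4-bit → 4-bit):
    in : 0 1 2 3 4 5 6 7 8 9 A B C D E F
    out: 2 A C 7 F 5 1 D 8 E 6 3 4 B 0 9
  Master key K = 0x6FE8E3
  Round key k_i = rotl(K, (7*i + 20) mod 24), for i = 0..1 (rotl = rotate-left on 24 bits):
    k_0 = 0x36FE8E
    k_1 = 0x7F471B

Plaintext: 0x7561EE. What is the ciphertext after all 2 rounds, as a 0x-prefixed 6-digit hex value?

s_0 = plaintext = 0x7561EE
s_1 = Round(s_0, k_0) = 0x1EEE44
s_2 = Round(s_1, k_1) = 0xE44FB7

0xE44FB7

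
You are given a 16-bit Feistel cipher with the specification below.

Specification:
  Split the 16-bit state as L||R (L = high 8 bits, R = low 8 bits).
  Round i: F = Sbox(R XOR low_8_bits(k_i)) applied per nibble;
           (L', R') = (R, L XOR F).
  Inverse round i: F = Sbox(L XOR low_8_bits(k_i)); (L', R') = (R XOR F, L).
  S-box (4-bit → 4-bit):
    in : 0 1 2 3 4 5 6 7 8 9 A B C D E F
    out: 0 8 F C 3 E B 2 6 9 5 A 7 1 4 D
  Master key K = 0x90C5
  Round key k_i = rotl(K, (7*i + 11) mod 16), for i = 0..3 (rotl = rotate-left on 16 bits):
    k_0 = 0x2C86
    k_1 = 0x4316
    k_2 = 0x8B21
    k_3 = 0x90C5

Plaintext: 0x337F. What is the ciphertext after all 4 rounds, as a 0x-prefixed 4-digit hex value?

0x8393

s_0 = plaintext = 0x337F
s_1 = Round(s_0, k_0) = 0x7FEA
s_2 = Round(s_1, k_1) = 0xEAA8
s_3 = Round(s_2, k_2) = 0xA883
s_4 = Round(s_3, k_3) = 0x8393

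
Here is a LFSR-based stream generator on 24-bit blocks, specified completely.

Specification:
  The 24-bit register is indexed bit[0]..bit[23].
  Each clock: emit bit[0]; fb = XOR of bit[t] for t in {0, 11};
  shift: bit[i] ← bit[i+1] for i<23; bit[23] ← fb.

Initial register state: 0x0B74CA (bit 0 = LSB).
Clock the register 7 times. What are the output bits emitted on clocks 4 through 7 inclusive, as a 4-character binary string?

1001

reg_0 = 0x0B74CA
clock 1: out=0, reg = 0x05BA65
clock 2: out=1, reg = 0x02DD32
clock 3: out=0, reg = 0x816E99
clock 4: out=1, reg = 0x40B74C
clock 5: out=0, reg = 0x205BA6
clock 6: out=0, reg = 0x902DD3
clock 7: out=1, reg = 0x4816E9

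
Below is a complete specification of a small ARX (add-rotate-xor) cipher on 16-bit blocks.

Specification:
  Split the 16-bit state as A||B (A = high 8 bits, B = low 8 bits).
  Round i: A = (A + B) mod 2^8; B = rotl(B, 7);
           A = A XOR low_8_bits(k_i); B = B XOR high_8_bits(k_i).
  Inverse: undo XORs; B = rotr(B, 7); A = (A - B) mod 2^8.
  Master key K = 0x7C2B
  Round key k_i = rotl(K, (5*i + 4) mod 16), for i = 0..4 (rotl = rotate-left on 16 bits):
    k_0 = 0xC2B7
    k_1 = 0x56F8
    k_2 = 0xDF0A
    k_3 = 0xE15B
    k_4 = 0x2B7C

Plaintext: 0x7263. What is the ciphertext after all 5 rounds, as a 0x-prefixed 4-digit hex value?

s_0 = plaintext = 0x7263
s_1 = Round(s_0, k_0) = 0x6273
s_2 = Round(s_1, k_1) = 0x2DEF
s_3 = Round(s_2, k_2) = 0x1628
s_4 = Round(s_3, k_3) = 0x65F5
s_5 = Round(s_4, k_4) = 0x26D1

0x26D1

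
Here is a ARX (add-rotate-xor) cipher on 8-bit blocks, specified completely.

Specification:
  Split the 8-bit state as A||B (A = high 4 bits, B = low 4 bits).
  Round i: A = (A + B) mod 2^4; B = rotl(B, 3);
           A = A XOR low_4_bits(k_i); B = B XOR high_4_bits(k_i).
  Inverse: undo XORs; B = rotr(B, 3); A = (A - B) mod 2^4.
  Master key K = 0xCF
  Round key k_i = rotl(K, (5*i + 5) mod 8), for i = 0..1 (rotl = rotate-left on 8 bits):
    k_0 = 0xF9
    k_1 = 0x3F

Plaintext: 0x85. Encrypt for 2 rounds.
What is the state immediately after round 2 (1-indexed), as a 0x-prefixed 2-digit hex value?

0x69

s_0 = plaintext = 0x85
s_1 = Round(s_0, k_0) = 0x45
s_2 = Round(s_1, k_1) = 0x69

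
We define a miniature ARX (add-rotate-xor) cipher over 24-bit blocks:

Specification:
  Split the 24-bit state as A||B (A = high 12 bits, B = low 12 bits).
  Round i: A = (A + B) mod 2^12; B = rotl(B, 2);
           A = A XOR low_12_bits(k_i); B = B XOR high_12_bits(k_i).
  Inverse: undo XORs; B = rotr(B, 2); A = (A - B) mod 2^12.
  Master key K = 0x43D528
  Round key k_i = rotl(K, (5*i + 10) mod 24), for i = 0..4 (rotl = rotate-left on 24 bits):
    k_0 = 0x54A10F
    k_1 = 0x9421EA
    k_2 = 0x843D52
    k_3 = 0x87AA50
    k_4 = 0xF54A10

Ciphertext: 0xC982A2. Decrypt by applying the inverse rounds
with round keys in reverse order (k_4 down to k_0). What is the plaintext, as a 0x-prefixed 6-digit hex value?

0xCD1B54

s_0 = ciphertext = 0xC982A2
s_1 = InvRound(s_0, k_4) = 0xB0BB7D
s_2 = InvRound(s_1, k_3) = 0x49ACC1
s_3 = InvRound(s_2, k_2) = 0x0A8920
s_4 = InvRound(s_3, k_1) = 0x92A818
s_5 = InvRound(s_4, k_0) = 0xCD1B54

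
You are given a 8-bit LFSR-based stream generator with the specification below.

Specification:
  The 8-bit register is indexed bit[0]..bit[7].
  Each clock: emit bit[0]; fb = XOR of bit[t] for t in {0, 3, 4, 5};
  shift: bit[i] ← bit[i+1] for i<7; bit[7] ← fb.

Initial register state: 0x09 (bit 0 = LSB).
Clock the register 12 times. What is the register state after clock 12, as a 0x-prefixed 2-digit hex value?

0x3C

reg_0 = 0x09
clock 1: out=1, reg = 0x04
clock 2: out=0, reg = 0x02
clock 3: out=0, reg = 0x01
clock 4: out=1, reg = 0x80
clock 5: out=0, reg = 0x40
clock 6: out=0, reg = 0x20
clock 7: out=0, reg = 0x90
clock 8: out=0, reg = 0xC8
clock 9: out=0, reg = 0xE4
clock 10: out=0, reg = 0xF2
clock 11: out=0, reg = 0x79
clock 12: out=1, reg = 0x3C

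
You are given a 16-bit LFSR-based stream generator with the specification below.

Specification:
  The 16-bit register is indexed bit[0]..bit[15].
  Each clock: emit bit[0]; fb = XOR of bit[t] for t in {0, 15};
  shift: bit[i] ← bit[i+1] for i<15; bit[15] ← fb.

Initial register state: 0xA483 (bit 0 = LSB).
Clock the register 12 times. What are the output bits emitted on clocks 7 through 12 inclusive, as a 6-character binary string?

010010

reg_0 = 0xA483
clock 1: out=1, reg = 0x5241
clock 2: out=1, reg = 0xA920
clock 3: out=0, reg = 0xD490
clock 4: out=0, reg = 0xEA48
clock 5: out=0, reg = 0xF524
clock 6: out=0, reg = 0xFA92
clock 7: out=0, reg = 0xFD49
clock 8: out=1, reg = 0x7EA4
clock 9: out=0, reg = 0x3F52
clock 10: out=0, reg = 0x1FA9
clock 11: out=1, reg = 0x8FD4
clock 12: out=0, reg = 0xC7EA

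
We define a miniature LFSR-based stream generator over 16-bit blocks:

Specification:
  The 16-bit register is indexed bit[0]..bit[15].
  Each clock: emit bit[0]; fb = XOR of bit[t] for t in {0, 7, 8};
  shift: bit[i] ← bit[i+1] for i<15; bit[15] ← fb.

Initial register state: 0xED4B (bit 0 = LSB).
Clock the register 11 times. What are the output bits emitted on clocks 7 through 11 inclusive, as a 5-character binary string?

reg_0 = 0xED4B
clock 1: out=1, reg = 0x76A5
clock 2: out=1, reg = 0x3B52
clock 3: out=0, reg = 0x9DA9
clock 4: out=1, reg = 0xCED4
clock 5: out=0, reg = 0xE76A
clock 6: out=0, reg = 0xF3B5
clock 7: out=1, reg = 0xF9DA
clock 8: out=0, reg = 0x7CED
clock 9: out=1, reg = 0x3E76
clock 10: out=0, reg = 0x1F3B
clock 11: out=1, reg = 0x0F9D

10101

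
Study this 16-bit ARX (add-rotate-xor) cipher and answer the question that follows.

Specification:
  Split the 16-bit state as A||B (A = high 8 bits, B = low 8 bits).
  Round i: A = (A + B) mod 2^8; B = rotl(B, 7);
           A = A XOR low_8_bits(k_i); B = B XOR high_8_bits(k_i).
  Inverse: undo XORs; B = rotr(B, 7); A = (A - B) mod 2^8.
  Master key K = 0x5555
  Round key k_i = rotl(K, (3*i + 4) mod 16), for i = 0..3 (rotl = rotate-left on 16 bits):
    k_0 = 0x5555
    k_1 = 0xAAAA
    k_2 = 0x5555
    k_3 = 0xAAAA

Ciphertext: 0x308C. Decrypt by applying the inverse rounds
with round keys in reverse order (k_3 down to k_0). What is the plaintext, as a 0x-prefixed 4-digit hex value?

0x7FC8

s_0 = ciphertext = 0x308C
s_1 = InvRound(s_0, k_3) = 0x4E4C
s_2 = InvRound(s_1, k_2) = 0xE932
s_3 = InvRound(s_2, k_1) = 0x1231
s_4 = InvRound(s_3, k_0) = 0x7FC8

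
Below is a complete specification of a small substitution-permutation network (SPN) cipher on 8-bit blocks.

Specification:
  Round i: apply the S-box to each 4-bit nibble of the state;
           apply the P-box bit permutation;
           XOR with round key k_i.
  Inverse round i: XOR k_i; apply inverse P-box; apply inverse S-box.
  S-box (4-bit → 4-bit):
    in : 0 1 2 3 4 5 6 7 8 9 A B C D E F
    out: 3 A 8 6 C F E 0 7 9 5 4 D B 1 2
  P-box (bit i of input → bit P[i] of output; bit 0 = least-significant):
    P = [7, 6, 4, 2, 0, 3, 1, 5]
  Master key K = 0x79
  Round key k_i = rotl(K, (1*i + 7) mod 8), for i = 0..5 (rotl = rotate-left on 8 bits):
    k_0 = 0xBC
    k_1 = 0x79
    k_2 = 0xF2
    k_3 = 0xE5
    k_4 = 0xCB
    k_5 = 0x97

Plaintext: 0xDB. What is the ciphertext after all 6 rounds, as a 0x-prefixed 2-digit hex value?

0x60

s_0 = plaintext = 0xDB
s_1 = Round(s_0, k_0) = 0x85
s_2 = Round(s_1, k_1) = 0xA6
s_3 = Round(s_2, k_2) = 0xA5
s_4 = Round(s_3, k_3) = 0x32
s_5 = Round(s_4, k_4) = 0xC5
s_6 = Round(s_5, k_5) = 0x60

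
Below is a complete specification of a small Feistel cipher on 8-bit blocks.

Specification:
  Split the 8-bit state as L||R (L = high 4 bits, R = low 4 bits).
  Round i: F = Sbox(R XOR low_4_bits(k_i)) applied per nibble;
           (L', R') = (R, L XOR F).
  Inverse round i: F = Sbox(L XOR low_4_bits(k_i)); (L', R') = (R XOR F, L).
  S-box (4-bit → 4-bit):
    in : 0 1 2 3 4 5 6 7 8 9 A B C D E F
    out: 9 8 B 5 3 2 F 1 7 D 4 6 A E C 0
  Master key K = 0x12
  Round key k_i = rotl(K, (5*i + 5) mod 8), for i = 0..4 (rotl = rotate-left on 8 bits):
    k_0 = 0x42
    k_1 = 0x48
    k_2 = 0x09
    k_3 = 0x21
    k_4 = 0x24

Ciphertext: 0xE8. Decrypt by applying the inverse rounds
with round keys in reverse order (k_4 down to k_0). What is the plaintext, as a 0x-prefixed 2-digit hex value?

0x1D

s_0 = ciphertext = 0xE8
s_1 = InvRound(s_0, k_4) = 0xCE
s_2 = InvRound(s_1, k_3) = 0x0C
s_3 = InvRound(s_2, k_2) = 0x10
s_4 = InvRound(s_3, k_1) = 0xD1
s_5 = InvRound(s_4, k_0) = 0x1D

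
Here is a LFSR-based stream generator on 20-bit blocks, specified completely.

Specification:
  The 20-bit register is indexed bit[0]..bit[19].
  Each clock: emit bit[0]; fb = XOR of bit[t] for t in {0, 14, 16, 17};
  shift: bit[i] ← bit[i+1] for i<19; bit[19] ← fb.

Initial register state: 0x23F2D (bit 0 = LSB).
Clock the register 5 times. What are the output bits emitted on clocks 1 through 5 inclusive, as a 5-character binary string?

10110

reg_0 = 0x23F2D
clock 1: out=1, reg = 0x11F96
clock 2: out=0, reg = 0x88FCB
clock 3: out=1, reg = 0xC47E5
clock 4: out=1, reg = 0x623F2
clock 5: out=0, reg = 0xB11F9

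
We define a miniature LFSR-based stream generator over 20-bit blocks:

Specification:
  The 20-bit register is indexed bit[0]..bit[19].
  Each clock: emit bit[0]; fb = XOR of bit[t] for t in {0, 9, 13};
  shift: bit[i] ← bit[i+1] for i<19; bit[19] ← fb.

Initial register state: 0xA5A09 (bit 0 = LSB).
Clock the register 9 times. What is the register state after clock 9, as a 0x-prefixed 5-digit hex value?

0x3B52D

reg_0 = 0xA5A09
clock 1: out=1, reg = 0x52D04
clock 2: out=0, reg = 0xA9682
clock 3: out=0, reg = 0xD4B41
clock 4: out=1, reg = 0x6A5A0
clock 5: out=0, reg = 0xB52D0
clock 6: out=0, reg = 0xDA968
clock 7: out=0, reg = 0xED4B4
clock 8: out=0, reg = 0x76A5A
clock 9: out=0, reg = 0x3B52D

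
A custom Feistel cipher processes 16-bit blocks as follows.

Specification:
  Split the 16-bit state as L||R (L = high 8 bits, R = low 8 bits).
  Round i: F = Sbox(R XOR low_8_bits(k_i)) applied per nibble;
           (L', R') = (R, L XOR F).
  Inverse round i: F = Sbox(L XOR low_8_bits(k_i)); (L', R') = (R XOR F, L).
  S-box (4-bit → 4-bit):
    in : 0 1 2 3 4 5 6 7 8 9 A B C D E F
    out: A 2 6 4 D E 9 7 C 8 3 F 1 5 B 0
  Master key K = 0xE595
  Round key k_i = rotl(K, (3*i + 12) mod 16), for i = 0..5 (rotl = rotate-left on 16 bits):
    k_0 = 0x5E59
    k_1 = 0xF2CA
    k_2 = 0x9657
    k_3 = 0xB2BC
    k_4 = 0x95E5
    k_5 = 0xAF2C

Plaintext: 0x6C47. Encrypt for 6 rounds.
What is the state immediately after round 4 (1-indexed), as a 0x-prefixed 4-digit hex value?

s_0 = plaintext = 0x6C47
s_1 = Round(s_0, k_0) = 0x4747
s_2 = Round(s_1, k_1) = 0x4782
s_3 = Round(s_2, k_2) = 0x8219
s_4 = Round(s_3, k_3) = 0x19BC
s_5 = Round(s_4, k_4) = 0xBCF1
s_6 = Round(s_5, k_5) = 0xF1E9

0x19BC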